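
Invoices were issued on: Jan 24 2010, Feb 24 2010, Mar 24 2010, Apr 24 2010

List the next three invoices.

Gaps: 31, 28, 31 days — not constant. Every event is on the 24th of the month.
Pattern: the 24th of each month.
May 2010: May 24 2010.
Next: June 2010 → Jun 24 2010.
July 2010: Jul 24 2010.

May 24 2010, Jun 24 2010, Jul 24 2010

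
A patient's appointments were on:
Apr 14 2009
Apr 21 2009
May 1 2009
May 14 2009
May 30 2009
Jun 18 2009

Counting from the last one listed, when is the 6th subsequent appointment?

Intervals are 7, 10, 13, 16, 19 days — an arithmetic progression with common difference 3.
Next gap: 22 days. Jun 18 2009 + 22 days = Jul 10 2009.
Next gap: 25 days. Jul 10 2009 + 25 days = Aug 4 2009.
Next gap: 28 days. Aug 4 2009 + 28 days = Sep 1 2009.
Next gap: 31 days. Sep 1 2009 + 31 days = Oct 2 2009.
Next gap: 34 days. Oct 2 2009 + 34 days = Nov 5 2009.
Next gap: 37 days. Nov 5 2009 + 37 days = Dec 12 2009.

Dec 12 2009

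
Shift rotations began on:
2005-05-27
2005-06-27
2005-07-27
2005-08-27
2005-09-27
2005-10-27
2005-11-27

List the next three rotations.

2005-12-27, 2006-01-27, 2006-02-27

Gaps: 31, 30, 31, 31, 30, 31 days — not constant. Every event is on the 27th of the month.
Pattern: the 27th of each month.
Next: December 2005 → 2005-12-27.
January 2006: 2006-01-27.
February 2006: 2006-02-27.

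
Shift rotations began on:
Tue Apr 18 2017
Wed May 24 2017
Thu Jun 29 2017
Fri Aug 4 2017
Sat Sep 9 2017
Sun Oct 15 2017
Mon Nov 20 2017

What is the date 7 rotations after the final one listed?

Mon Jul 30 2018

Every event comes 36 days after the last (36, 36, 36, 36, 36, 36).
Mon Nov 20 2017 + 36 days = Tue Dec 26 2017.
Tue Dec 26 2017 + 36 days = Wed Jan 31 2018.
Wed Jan 31 2018 + 36 days = Thu Mar 8 2018.
Thu Mar 8 2018 + 36 days = Fri Apr 13 2018.
Fri Apr 13 2018 + 36 days = Sat May 19 2018.
Sat May 19 2018 + 36 days = Sun Jun 24 2018.
Sun Jun 24 2018 + 36 days = Mon Jul 30 2018.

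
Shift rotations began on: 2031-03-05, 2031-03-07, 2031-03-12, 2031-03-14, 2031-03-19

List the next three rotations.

The gap pattern 2, 5, 2, 5 repeats every 2 events.
These are the Wednesdays and Fridays of each week.
The following Friday is 2031-03-21.
The following Wednesday is 2031-03-26.
The following Friday is 2031-03-28.

2031-03-21, 2031-03-26, 2031-03-28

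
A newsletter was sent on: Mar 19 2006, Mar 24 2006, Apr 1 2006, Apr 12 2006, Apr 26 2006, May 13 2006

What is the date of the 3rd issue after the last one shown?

Jul 21 2006

Gaps: 5, 8, 11, 14, 17 days — each gap is 3 larger than the previous one.
Next gap: 20 days. May 13 2006 + 20 days = Jun 2 2006.
Next gap: 23 days. Jun 2 2006 + 23 days = Jun 25 2006.
Next gap: 26 days. Jun 25 2006 + 26 days = Jul 21 2006.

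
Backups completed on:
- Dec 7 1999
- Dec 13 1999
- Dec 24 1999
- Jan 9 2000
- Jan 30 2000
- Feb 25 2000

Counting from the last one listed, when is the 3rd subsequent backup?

Jun 12 2000

Gaps: 6, 11, 16, 21, 26 days — each gap is 5 larger than the previous one.
Next gap: 31 days. Feb 25 2000 + 31 days = Mar 27 2000.
Next gap: 36 days. Mar 27 2000 + 36 days = May 2 2000.
Next gap: 41 days. May 2 2000 + 41 days = Jun 12 2000.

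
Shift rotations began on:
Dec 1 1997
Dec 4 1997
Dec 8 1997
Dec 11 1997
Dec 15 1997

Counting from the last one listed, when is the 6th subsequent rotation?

Every event lands on a Monday or Thursday (gaps cycle 3, 4, 3, 4).
So the schedule is: every Monday and Thursday.
The following Thursday is Dec 18 1997.
The following Monday is Dec 22 1997.
Next Thursday: Dec 25 1997.
The following Monday is Dec 29 1997.
The following Thursday is Jan 1 1998.
Next Monday: Jan 5 1998.

Jan 5 1998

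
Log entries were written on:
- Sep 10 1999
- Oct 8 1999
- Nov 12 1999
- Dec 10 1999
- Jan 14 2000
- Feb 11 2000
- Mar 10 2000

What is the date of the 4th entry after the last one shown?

Jul 14 2000

Gaps: 28, 35, 28, 35, 28, 28 days — a mix of 28 and 35. Every date is a Friday.
Each is the 2nd Friday of its month.
April 2000 — 2nd Friday is Apr 14 2000.
May 2000 — 2nd Friday is May 12 2000.
June 2000 — 2nd Friday is Jun 9 2000.
July 2000 — 2nd Friday is Jul 14 2000.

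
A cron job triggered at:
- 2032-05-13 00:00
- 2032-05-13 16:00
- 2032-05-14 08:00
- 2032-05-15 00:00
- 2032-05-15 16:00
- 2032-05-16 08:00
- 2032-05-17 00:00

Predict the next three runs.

2032-05-17 16:00, 2032-05-18 08:00, 2032-05-19 00:00

Gaps: 16, 16, 16, 16, 16, 16 hours — each event is 16 hours after the previous one.
2032-05-17 00:00 + 16 h = 2032-05-17 16:00.
2032-05-17 16:00 + 16 h = 2032-05-18 08:00.
2032-05-18 08:00 + 16 h = 2032-05-19 00:00.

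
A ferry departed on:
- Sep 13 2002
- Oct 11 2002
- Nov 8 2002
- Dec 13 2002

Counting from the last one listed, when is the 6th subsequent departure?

These are Fridays at 28- or 35-day spacing (28, 28, 35).
The pattern: 2nd Friday of the month.
2nd Friday of January 2003: Jan 10 2003.
February 2003 — 2nd Friday is Feb 14 2003.
2nd Friday of March 2003: Mar 14 2003.
April 2003 — 2nd Friday is Apr 11 2003.
May 2003 — 2nd Friday is May 9 2003.
2nd Friday of June 2003: Jun 13 2003.

Jun 13 2003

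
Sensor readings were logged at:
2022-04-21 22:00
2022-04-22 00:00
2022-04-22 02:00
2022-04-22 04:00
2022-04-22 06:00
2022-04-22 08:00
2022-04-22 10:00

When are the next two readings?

The interval is a steady 2 hours (2, 2, 2, 2, 2, 2).
2022-04-22 10:00 + 2 h = 2022-04-22 12:00.
2022-04-22 12:00 + 2 h = 2022-04-22 14:00.

2022-04-22 12:00, 2022-04-22 14:00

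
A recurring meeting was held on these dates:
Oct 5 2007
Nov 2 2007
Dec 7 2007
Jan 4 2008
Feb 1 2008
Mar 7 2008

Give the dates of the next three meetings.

Gaps: 28, 35, 28, 28, 35 days — a mix of 28 and 35. Every date is a Friday.
Each is the 1st Friday of its month.
1st Friday of April 2008: Apr 4 2008.
May 2008 — 1st Friday is May 2 2008.
June 2008 — 1st Friday is Jun 6 2008.

Apr 4 2008, May 2 2008, Jun 6 2008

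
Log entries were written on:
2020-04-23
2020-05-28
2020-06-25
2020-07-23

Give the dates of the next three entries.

2020-08-27, 2020-09-24, 2020-10-22

All dates are Thursdays, 35, 28, 28 days apart.
Specifically, the 4th Thursday of each month.
4th Thursday of August 2020: 2020-08-27.
4th Thursday of September 2020: 2020-09-24.
4th Thursday of October 2020: 2020-10-22.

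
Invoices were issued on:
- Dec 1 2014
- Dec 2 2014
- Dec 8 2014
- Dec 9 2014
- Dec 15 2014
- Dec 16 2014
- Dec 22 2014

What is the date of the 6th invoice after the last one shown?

Every event lands on a Monday or Tuesday (gaps cycle 1, 6, 1, 6, 1, 6).
So the schedule is: every Monday and Tuesday.
Next Tuesday: Dec 23 2014.
Next Monday: Dec 29 2014.
The following Tuesday is Dec 30 2014.
Next Monday: Jan 5 2015.
The following Tuesday is Jan 6 2015.
Next Monday: Jan 12 2015.

Jan 12 2015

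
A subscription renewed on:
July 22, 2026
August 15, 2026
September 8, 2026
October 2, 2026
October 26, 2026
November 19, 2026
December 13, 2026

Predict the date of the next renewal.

January 6, 2027

Every event comes 24 days after the last (24, 24, 24, 24, 24, 24).
December 13, 2026 + 24 days = January 6, 2027.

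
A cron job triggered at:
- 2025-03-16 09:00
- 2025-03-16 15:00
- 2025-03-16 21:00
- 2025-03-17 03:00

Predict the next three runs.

Gaps: 6, 6, 6 hours — each event is 6 hours after the previous one.
2025-03-17 03:00 + 6 h = 2025-03-17 09:00.
2025-03-17 09:00 + 6 h = 2025-03-17 15:00.
2025-03-17 15:00 + 6 h = 2025-03-17 21:00.

2025-03-17 09:00, 2025-03-17 15:00, 2025-03-17 21:00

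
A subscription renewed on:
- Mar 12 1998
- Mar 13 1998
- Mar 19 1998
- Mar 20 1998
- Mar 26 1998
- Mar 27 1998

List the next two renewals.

Apr 2 1998, Apr 3 1998

Gaps: 1, 6, 1, 6, 1 days — not constant, but cyclic with period 2.
The events fall on every Thursday and Friday.
Next Thursday: Apr 2 1998.
The following Friday is Apr 3 1998.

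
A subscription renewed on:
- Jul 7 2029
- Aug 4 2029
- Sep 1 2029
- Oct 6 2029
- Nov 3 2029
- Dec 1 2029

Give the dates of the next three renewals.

Jan 5 2030, Feb 2 2030, Mar 2 2030

These are Saturdays at 28- or 35-day spacing (28, 28, 35, 28, 28).
The pattern: 1st Saturday of the month.
1st Saturday of January 2030: Jan 5 2030.
1st Saturday of February 2030: Feb 2 2030.
1st Saturday of March 2030: Mar 2 2030.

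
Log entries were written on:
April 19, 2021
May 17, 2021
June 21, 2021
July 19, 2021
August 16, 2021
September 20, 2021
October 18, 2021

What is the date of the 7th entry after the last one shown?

May 16, 2022

All dates are Mondays, 28, 35, 28, 28, 35, 28 days apart.
Specifically, the 3rd Monday of each month.
3rd Monday of November 2021: November 15, 2021.
December 2021 — 3rd Monday is December 20, 2021.
January 2022 — 3rd Monday is January 17, 2022.
February 2022 — 3rd Monday is February 21, 2022.
March 2022 — 3rd Monday is March 21, 2022.
April 2022 — 3rd Monday is April 18, 2022.
May 2022 — 3rd Monday is May 16, 2022.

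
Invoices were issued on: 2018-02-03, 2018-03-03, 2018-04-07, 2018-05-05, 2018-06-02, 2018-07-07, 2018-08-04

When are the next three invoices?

2018-09-01, 2018-10-06, 2018-11-03

These are Saturdays at 28- or 35-day spacing (28, 35, 28, 28, 35, 28).
The pattern: 1st Saturday of the month.
September 2018 — 1st Saturday is 2018-09-01.
1st Saturday of October 2018: 2018-10-06.
1st Saturday of November 2018: 2018-11-03.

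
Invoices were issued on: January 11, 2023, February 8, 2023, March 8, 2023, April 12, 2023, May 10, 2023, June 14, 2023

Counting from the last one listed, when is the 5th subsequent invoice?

All dates are Wednesdays, 28, 28, 35, 28, 35 days apart.
Specifically, the 2nd Wednesday of each month.
2nd Wednesday of July 2023: July 12, 2023.
August 2023 — 2nd Wednesday is August 9, 2023.
2nd Wednesday of September 2023: September 13, 2023.
October 2023 — 2nd Wednesday is October 11, 2023.
2nd Wednesday of November 2023: November 8, 2023.

November 8, 2023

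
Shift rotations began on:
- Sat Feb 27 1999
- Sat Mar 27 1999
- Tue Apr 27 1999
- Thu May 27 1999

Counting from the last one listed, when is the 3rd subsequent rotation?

Fri Aug 27 1999

The day-of-month is always 27 (28, 31, 30 days between events).
So this recurs on the 27th of each month.
Next: June 1999 → Sun Jun 27 1999.
July 1999: Tue Jul 27 1999.
Next: August 1999 → Fri Aug 27 1999.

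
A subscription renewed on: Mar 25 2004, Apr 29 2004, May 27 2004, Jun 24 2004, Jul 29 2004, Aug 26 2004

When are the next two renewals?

Every date is a Thursday; gaps 35, 28, 28, 35, 28 days.
Each is the last Thursday of its month (at least one falls on the 29th or later, ruling out '4th Thursday').
Last Thursday of September 2004: Sep 30 2004.
October 2004 ends with Thursday Oct 28 2004.

Sep 30 2004, Oct 28 2004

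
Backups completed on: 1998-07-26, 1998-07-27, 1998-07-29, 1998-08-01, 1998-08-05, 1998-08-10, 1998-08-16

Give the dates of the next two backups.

1998-08-23, 1998-08-31

The spacing grows by 1 each time: 1, 2, 3, 4, 5, 6 days.
Next gap: 7 days. 1998-08-16 + 7 days = 1998-08-23.
Next gap: 8 days. 1998-08-23 + 8 days = 1998-08-31.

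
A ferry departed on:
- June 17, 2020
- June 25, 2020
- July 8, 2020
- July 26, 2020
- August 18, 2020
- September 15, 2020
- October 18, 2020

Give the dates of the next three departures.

Gaps: 8, 13, 18, 23, 28, 33 days — each gap is 5 larger than the previous one.
Next gap: 38 days. October 18, 2020 + 38 days = November 25, 2020.
Next gap: 43 days. November 25, 2020 + 43 days = January 7, 2021.
Next gap: 48 days. January 7, 2021 + 48 days = February 24, 2021.

November 25, 2020; January 7, 2021; February 24, 2021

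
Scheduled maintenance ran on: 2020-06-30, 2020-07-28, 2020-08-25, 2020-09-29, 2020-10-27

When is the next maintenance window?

2020-11-24

These are Tuesdays with 28, 28, 35, 28-day gaps.
Each is the final Tuesday of its month — 2020-06-30 is past the 28th, so '4th Tuesday' doesn't fit.
November 2020 ends with Tuesday 2020-11-24.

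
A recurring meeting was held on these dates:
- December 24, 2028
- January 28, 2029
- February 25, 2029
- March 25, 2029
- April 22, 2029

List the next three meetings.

May 27, 2029; June 24, 2029; July 22, 2029

All dates are Sundays, 35, 28, 28, 28 days apart.
Specifically, the 4th Sunday of each month.
4th Sunday of May 2029: May 27, 2029.
4th Sunday of June 2029: June 24, 2029.
4th Sunday of July 2029: July 22, 2029.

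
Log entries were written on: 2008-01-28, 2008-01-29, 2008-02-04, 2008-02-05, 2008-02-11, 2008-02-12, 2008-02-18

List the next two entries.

2008-02-19, 2008-02-25

Every event lands on a Monday or Tuesday (gaps cycle 1, 6, 1, 6, 1, 6).
So the schedule is: every Monday and Tuesday.
Next Tuesday: 2008-02-19.
The following Monday is 2008-02-25.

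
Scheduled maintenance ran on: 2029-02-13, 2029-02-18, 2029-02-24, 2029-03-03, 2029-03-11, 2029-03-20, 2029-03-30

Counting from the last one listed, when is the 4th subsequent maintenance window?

Gaps: 5, 6, 7, 8, 9, 10 days — each gap is 1 larger than the previous one.
Next gap: 11 days. 2029-03-30 + 11 days = 2029-04-10.
Next gap: 12 days. 2029-04-10 + 12 days = 2029-04-22.
Next gap: 13 days. 2029-04-22 + 13 days = 2029-05-05.
Next gap: 14 days. 2029-05-05 + 14 days = 2029-05-19.

2029-05-19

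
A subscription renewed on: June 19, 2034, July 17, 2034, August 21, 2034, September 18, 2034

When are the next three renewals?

Gaps: 28, 35, 28 days — a mix of 28 and 35. Every date is a Monday.
Each is the 3rd Monday of its month.
3rd Monday of October 2034: October 16, 2034.
November 2034 — 3rd Monday is November 20, 2034.
December 2034 — 3rd Monday is December 18, 2034.

October 16, 2034; November 20, 2034; December 18, 2034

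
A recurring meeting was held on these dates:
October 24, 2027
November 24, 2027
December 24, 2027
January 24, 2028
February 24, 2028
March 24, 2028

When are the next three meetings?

April 24, 2028; May 24, 2028; June 24, 2028

Each date is the 24th; the gaps (31, 30, 31, 31, 29) track the month lengths.
The rule is the 24th of each month.
April 2028: April 24, 2028.
Next: May 2028 → May 24, 2028.
June 2028: June 24, 2028.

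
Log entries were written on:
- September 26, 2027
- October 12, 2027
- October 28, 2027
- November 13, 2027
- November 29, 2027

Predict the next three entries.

Gaps between consecutive events: 16, 16, 16, 16 days — a constant 16-day interval.
November 29, 2027 + 16 days = December 15, 2027.
December 15, 2027 + 16 days = December 31, 2027.
December 31, 2027 + 16 days = January 16, 2028.

December 15, 2027; December 31, 2027; January 16, 2028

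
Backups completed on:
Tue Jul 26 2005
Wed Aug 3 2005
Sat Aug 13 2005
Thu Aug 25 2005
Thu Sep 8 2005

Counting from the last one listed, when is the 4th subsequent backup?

Gaps: 8, 10, 12, 14 days — each gap is 2 larger than the previous one.
Next gap: 16 days. Thu Sep 8 2005 + 16 days = Sat Sep 24 2005.
Next gap: 18 days. Sat Sep 24 2005 + 18 days = Wed Oct 12 2005.
Next gap: 20 days. Wed Oct 12 2005 + 20 days = Tue Nov 1 2005.
Next gap: 22 days. Tue Nov 1 2005 + 22 days = Wed Nov 23 2005.

Wed Nov 23 2005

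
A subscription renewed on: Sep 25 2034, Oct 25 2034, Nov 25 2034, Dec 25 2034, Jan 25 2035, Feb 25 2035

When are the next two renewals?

Gaps: 30, 31, 30, 31, 31 days — not constant. Every event is on the 25th of the month.
Pattern: the 25th of each month.
Next: March 2035 → Mar 25 2035.
April 2035: Apr 25 2035.

Mar 25 2035, Apr 25 2035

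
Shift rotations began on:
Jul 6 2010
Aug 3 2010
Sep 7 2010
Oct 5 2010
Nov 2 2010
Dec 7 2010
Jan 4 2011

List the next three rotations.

Feb 1 2011, Mar 1 2011, Apr 5 2011

All dates are Tuesdays, 28, 35, 28, 28, 35, 28 days apart.
Specifically, the 1st Tuesday of each month.
February 2011 — 1st Tuesday is Feb 1 2011.
March 2011 — 1st Tuesday is Mar 1 2011.
April 2011 — 1st Tuesday is Apr 5 2011.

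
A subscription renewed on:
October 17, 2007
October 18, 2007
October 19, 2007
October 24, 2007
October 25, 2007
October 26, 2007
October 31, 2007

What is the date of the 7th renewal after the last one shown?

Gaps: 1, 1, 5, 1, 1, 5 days — not constant, but cyclic with period 3.
The events fall on every Wednesday, Thursday and Friday.
The following Thursday is November 1, 2007.
Next Friday: November 2, 2007.
The following Wednesday is November 7, 2007.
Next Thursday: November 8, 2007.
Next Friday: November 9, 2007.
The following Wednesday is November 14, 2007.
The following Thursday is November 15, 2007.

November 15, 2007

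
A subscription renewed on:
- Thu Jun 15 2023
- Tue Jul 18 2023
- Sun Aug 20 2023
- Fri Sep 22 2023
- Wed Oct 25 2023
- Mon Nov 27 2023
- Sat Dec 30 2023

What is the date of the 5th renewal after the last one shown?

The spacing is 33, 33, 33, 33, 33, 33 days — always 33 days.
Sat Dec 30 2023 + 33 days = Thu Feb 1 2024.
Thu Feb 1 2024 + 33 days = Tue Mar 5 2024.
Tue Mar 5 2024 + 33 days = Sun Apr 7 2024.
Sun Apr 7 2024 + 33 days = Fri May 10 2024.
Fri May 10 2024 + 33 days = Wed Jun 12 2024.

Wed Jun 12 2024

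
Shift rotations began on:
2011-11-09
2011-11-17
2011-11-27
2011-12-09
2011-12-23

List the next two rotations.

2012-01-08, 2012-01-26

Gaps: 8, 10, 12, 14 days — each gap is 2 larger than the previous one.
Next gap: 16 days. 2011-12-23 + 16 days = 2012-01-08.
Next gap: 18 days. 2012-01-08 + 18 days = 2012-01-26.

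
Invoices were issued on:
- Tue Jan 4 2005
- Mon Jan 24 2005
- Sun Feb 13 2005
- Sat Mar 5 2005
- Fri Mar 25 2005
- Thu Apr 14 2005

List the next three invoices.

Wed May 4 2005, Tue May 24 2005, Mon Jun 13 2005

Gaps between consecutive events: 20, 20, 20, 20, 20 days — a constant 20-day interval.
Thu Apr 14 2005 + 20 days = Wed May 4 2005.
Wed May 4 2005 + 20 days = Tue May 24 2005.
Tue May 24 2005 + 20 days = Mon Jun 13 2005.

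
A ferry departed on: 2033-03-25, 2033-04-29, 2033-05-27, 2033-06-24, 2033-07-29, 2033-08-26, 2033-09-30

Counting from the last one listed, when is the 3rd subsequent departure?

2033-12-30

All Fridays; the gaps (35, 28, 28, 35, 28, 35) vary with month length.
This is the last Friday of each month.
October 2033 ends with Friday 2033-10-28.
Last Friday of November 2033: 2033-11-25.
Last Friday of December 2033: 2033-12-30.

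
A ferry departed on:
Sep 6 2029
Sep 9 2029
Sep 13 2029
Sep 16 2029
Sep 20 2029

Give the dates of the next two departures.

Sep 23 2029, Sep 27 2029

Every event lands on a Thursday or Sunday (gaps cycle 3, 4, 3, 4).
So the schedule is: every Thursday and Sunday.
The following Sunday is Sep 23 2029.
Next Thursday: Sep 27 2029.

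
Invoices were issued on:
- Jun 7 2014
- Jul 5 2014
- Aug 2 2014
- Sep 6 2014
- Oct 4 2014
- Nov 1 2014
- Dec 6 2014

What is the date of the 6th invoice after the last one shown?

Jun 6 2015

All dates are Saturdays, 28, 28, 35, 28, 28, 35 days apart.
Specifically, the 1st Saturday of each month.
January 2015 — 1st Saturday is Jan 3 2015.
1st Saturday of February 2015: Feb 7 2015.
1st Saturday of March 2015: Mar 7 2015.
1st Saturday of April 2015: Apr 4 2015.
1st Saturday of May 2015: May 2 2015.
1st Saturday of June 2015: Jun 6 2015.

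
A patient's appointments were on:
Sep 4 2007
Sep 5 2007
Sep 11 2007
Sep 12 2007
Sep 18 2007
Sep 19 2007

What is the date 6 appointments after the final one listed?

Gaps: 1, 6, 1, 6, 1 days — not constant, but cyclic with period 2.
The events fall on every Tuesday and Wednesday.
Next Tuesday: Sep 25 2007.
Next Wednesday: Sep 26 2007.
The following Tuesday is Oct 2 2007.
The following Wednesday is Oct 3 2007.
Next Tuesday: Oct 9 2007.
Next Wednesday: Oct 10 2007.

Oct 10 2007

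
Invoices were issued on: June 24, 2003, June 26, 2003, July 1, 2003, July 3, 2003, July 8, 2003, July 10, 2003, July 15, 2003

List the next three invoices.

July 17, 2003; July 22, 2003; July 24, 2003

Every event lands on a Tuesday or Thursday (gaps cycle 2, 5, 2, 5, 2, 5).
So the schedule is: every Tuesday and Thursday.
Next Thursday: July 17, 2003.
Next Tuesday: July 22, 2003.
Next Thursday: July 24, 2003.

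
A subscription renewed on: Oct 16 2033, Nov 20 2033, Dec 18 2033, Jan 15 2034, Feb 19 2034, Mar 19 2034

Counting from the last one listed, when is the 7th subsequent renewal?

Oct 15 2034

All dates are Sundays, 35, 28, 28, 35, 28 days apart.
Specifically, the 3rd Sunday of each month.
April 2034 — 3rd Sunday is Apr 16 2034.
3rd Sunday of May 2034: May 21 2034.
3rd Sunday of June 2034: Jun 18 2034.
3rd Sunday of July 2034: Jul 16 2034.
3rd Sunday of August 2034: Aug 20 2034.
September 2034 — 3rd Sunday is Sep 17 2034.
October 2034 — 3rd Sunday is Oct 15 2034.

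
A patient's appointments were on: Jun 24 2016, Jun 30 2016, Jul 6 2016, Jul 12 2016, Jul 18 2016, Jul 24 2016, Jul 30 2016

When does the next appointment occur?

Gaps between consecutive events: 6, 6, 6, 6, 6, 6 days — a constant 6-day interval.
Jul 30 2016 + 6 days = Aug 5 2016.

Aug 5 2016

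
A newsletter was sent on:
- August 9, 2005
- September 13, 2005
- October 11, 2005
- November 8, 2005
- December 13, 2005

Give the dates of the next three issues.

January 10, 2006; February 14, 2006; March 14, 2006

All dates are Tuesdays, 35, 28, 28, 35 days apart.
Specifically, the 2nd Tuesday of each month.
2nd Tuesday of January 2006: January 10, 2006.
February 2006 — 2nd Tuesday is February 14, 2006.
March 2006 — 2nd Tuesday is March 14, 2006.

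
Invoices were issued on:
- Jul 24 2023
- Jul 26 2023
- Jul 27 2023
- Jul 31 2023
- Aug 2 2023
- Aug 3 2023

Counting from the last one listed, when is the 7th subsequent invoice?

The gap pattern 2, 1, 4, 2, 1 repeats every 3 events.
These are the Mondays, Wednesdays and Thursdays of each week.
Next Monday: Aug 7 2023.
The following Wednesday is Aug 9 2023.
Next Thursday: Aug 10 2023.
Next Monday: Aug 14 2023.
Next Wednesday: Aug 16 2023.
The following Thursday is Aug 17 2023.
Next Monday: Aug 21 2023.

Aug 21 2023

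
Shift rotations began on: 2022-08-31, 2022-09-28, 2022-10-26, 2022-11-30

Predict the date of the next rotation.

2022-12-28

All Wednesdays; the gaps (28, 28, 35) vary with month length.
This is the last Wednesday of each month.
Last Wednesday of December 2022: 2022-12-28.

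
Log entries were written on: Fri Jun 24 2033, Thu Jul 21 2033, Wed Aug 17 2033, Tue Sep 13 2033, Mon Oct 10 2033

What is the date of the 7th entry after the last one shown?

Gaps between consecutive events: 27, 27, 27, 27 days — a constant 27-day interval.
Mon Oct 10 2033 + 27 days = Sun Nov 6 2033.
Sun Nov 6 2033 + 27 days = Sat Dec 3 2033.
Sat Dec 3 2033 + 27 days = Fri Dec 30 2033.
Fri Dec 30 2033 + 27 days = Thu Jan 26 2034.
Thu Jan 26 2034 + 27 days = Wed Feb 22 2034.
Wed Feb 22 2034 + 27 days = Tue Mar 21 2034.
Tue Mar 21 2034 + 27 days = Mon Apr 17 2034.

Mon Apr 17 2034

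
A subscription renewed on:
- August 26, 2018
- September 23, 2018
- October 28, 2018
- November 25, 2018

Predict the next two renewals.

December 23, 2018; January 27, 2019

Gaps: 28, 35, 28 days — a mix of 28 and 35. Every date is a Sunday.
Each is the 4th Sunday of its month.
4th Sunday of December 2018: December 23, 2018.
4th Sunday of January 2019: January 27, 2019.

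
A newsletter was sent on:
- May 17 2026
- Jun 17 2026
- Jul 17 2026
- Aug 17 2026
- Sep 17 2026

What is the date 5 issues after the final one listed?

Feb 17 2027

Gaps: 31, 30, 31, 31 days — not constant. Every event is on the 17th of the month.
Pattern: the 17th of each month.
October 2026: Oct 17 2026.
November 2026: Nov 17 2026.
Next: December 2026 → Dec 17 2026.
Next: January 2027 → Jan 17 2027.
February 2027: Feb 17 2027.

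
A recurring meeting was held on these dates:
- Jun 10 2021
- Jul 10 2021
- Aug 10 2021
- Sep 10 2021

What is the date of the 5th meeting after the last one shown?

The day-of-month is always 10 (30, 31, 31 days between events).
So this recurs on the 10th of each month.
October 2021: Oct 10 2021.
Next: November 2021 → Nov 10 2021.
December 2021: Dec 10 2021.
January 2022: Jan 10 2022.
February 2022: Feb 10 2022.

Feb 10 2022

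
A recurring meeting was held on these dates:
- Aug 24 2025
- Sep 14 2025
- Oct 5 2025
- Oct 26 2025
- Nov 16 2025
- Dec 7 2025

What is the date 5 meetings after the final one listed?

The spacing is 21, 21, 21, 21, 21 days — always 21 days.
Dec 7 2025 + 21 days = Dec 28 2025.
Dec 28 2025 + 21 days = Jan 18 2026.
Jan 18 2026 + 21 days = Feb 8 2026.
Feb 8 2026 + 21 days = Mar 1 2026.
Mar 1 2026 + 21 days = Mar 22 2026.

Mar 22 2026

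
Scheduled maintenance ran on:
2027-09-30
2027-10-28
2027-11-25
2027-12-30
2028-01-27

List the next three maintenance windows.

These are Thursdays with 28, 28, 35, 28-day gaps.
Each is the final Thursday of its month — 2027-09-30 is past the 28th, so '4th Thursday' doesn't fit.
February 2028 ends with Thursday 2028-02-24.
Last Thursday of March 2028: 2028-03-30.
Last Thursday of April 2028: 2028-04-27.

2028-02-24, 2028-03-30, 2028-04-27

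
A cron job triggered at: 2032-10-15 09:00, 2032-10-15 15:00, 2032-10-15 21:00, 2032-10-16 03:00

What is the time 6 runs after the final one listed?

2032-10-17 15:00

Spacing: 6, 6, 6 h — constant 6 h.
2032-10-16 03:00 + 6 h = 2032-10-16 09:00.
2032-10-16 09:00 + 6 h = 2032-10-16 15:00.
2032-10-16 15:00 + 6 h = 2032-10-16 21:00.
2032-10-16 21:00 + 6 h = 2032-10-17 03:00.
2032-10-17 03:00 + 6 h = 2032-10-17 09:00.
2032-10-17 09:00 + 6 h = 2032-10-17 15:00.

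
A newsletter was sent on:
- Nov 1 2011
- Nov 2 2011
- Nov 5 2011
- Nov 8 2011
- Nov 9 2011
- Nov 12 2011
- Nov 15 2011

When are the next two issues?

The gap pattern 1, 3, 3, 1, 3, 3 repeats every 3 events.
These are the Tuesdays, Wednesdays and Saturdays of each week.
The following Wednesday is Nov 16 2011.
Next Saturday: Nov 19 2011.

Nov 16 2011, Nov 19 2011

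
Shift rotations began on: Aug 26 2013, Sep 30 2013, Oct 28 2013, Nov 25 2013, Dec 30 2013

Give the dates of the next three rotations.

Jan 27 2014, Feb 24 2014, Mar 31 2014

All Mondays; the gaps (35, 28, 28, 35) vary with month length.
This is the last Monday of each month.
January 2014 ends with Monday Jan 27 2014.
February 2014 ends with Monday Feb 24 2014.
Last Monday of March 2014: Mar 31 2014.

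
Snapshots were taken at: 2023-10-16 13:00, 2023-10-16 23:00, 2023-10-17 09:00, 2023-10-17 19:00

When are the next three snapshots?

Spacing: 10, 10, 10 h — constant 10 h.
2023-10-17 19:00 + 10 h = 2023-10-18 05:00.
2023-10-18 05:00 + 10 h = 2023-10-18 15:00.
2023-10-18 15:00 + 10 h = 2023-10-19 01:00.

2023-10-18 05:00, 2023-10-18 15:00, 2023-10-19 01:00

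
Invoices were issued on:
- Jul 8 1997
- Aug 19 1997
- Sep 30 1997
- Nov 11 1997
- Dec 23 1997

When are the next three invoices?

Gaps between consecutive events: 42, 42, 42, 42 days — a constant 42-day interval.
Dec 23 1997 + 42 days = Feb 3 1998.
Feb 3 1998 + 42 days = Mar 17 1998.
Mar 17 1998 + 42 days = Apr 28 1998.

Feb 3 1998, Mar 17 1998, Apr 28 1998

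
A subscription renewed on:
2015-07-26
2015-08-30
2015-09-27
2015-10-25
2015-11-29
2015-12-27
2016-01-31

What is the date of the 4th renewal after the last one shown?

2016-05-29

Every date is a Sunday; gaps 35, 28, 28, 35, 28, 35 days.
Each is the last Sunday of its month (at least one falls on the 29th or later, ruling out '4th Sunday').
Last Sunday of February 2016: 2016-02-28.
March 2016 ends with Sunday 2016-03-27.
Last Sunday of April 2016: 2016-04-24.
May 2016 ends with Sunday 2016-05-29.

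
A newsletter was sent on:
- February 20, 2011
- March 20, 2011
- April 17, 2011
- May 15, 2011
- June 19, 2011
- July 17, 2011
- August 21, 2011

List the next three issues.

September 18, 2011; October 16, 2011; November 20, 2011

These are Sundays at 28- or 35-day spacing (28, 28, 28, 35, 28, 35).
The pattern: 3rd Sunday of the month.
3rd Sunday of September 2011: September 18, 2011.
3rd Sunday of October 2011: October 16, 2011.
November 2011 — 3rd Sunday is November 20, 2011.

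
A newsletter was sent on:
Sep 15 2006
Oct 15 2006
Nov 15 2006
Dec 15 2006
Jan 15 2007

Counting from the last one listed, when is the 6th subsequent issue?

Each date is the 15th; the gaps (30, 31, 30, 31) track the month lengths.
The rule is the 15th of each month.
February 2007: Feb 15 2007.
Next: March 2007 → Mar 15 2007.
Next: April 2007 → Apr 15 2007.
Next: May 2007 → May 15 2007.
June 2007: Jun 15 2007.
Next: July 2007 → Jul 15 2007.

Jul 15 2007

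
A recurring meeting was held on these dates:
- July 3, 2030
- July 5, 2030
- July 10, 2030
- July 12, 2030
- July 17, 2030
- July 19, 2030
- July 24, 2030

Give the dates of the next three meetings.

July 26, 2030; July 31, 2030; August 2, 2030

The gap pattern 2, 5, 2, 5, 2, 5 repeats every 2 events.
These are the Wednesdays and Fridays of each week.
Next Friday: July 26, 2030.
Next Wednesday: July 31, 2030.
Next Friday: August 2, 2030.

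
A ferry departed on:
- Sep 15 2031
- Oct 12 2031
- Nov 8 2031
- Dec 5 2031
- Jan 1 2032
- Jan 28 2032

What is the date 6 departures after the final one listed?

Jul 8 2032

The spacing is 27, 27, 27, 27, 27 days — always 27 days.
Jan 28 2032 + 27 days = Feb 24 2032.
Feb 24 2032 + 27 days = Mar 22 2032.
Mar 22 2032 + 27 days = Apr 18 2032.
Apr 18 2032 + 27 days = May 15 2032.
May 15 2032 + 27 days = Jun 11 2032.
Jun 11 2032 + 27 days = Jul 8 2032.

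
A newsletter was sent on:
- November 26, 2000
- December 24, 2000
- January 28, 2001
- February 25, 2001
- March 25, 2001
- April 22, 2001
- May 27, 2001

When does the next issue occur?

All dates are Sundays, 28, 35, 28, 28, 28, 35 days apart.
Specifically, the 4th Sunday of each month.
4th Sunday of June 2001: June 24, 2001.

June 24, 2001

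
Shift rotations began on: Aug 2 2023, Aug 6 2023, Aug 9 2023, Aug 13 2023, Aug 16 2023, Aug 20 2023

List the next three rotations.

Aug 23 2023, Aug 27 2023, Aug 30 2023

Gaps: 4, 3, 4, 3, 4 days — not constant, but cyclic with period 2.
The events fall on every Wednesday and Sunday.
Next Wednesday: Aug 23 2023.
The following Sunday is Aug 27 2023.
The following Wednesday is Aug 30 2023.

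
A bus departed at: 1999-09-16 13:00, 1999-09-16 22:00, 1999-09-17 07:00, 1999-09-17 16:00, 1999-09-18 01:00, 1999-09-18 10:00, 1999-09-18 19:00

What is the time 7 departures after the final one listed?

1999-09-21 10:00

Gaps: 9, 9, 9, 9, 9, 9 hours — each event is 9 hours after the previous one.
1999-09-18 19:00 + 9 h = 1999-09-19 04:00.
1999-09-19 04:00 + 9 h = 1999-09-19 13:00.
1999-09-19 13:00 + 9 h = 1999-09-19 22:00.
1999-09-19 22:00 + 9 h = 1999-09-20 07:00.
1999-09-20 07:00 + 9 h = 1999-09-20 16:00.
1999-09-20 16:00 + 9 h = 1999-09-21 01:00.
1999-09-21 01:00 + 9 h = 1999-09-21 10:00.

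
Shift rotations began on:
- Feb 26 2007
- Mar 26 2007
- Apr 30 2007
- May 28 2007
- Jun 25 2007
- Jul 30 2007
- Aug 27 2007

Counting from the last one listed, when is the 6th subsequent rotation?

Feb 25 2008

These are Mondays with 28, 35, 28, 28, 35, 28-day gaps.
Each is the final Monday of its month — Apr 30 2007 is past the 28th, so '4th Monday' doesn't fit.
September 2007 ends with Monday Sep 24 2007.
Last Monday of October 2007: Oct 29 2007.
Last Monday of November 2007: Nov 26 2007.
Last Monday of December 2007: Dec 31 2007.
Last Monday of January 2008: Jan 28 2008.
Last Monday of February 2008: Feb 25 2008.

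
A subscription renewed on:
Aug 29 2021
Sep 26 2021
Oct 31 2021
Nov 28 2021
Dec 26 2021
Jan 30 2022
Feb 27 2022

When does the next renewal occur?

Every date is a Sunday; gaps 28, 35, 28, 28, 35, 28 days.
Each is the last Sunday of its month (at least one falls on the 29th or later, ruling out '4th Sunday').
Last Sunday of March 2022: Mar 27 2022.

Mar 27 2022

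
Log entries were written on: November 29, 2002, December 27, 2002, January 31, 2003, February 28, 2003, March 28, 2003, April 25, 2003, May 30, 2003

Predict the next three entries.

Every date is a Friday; gaps 28, 35, 28, 28, 28, 35 days.
Each is the last Friday of its month (at least one falls on the 29th or later, ruling out '4th Friday').
Last Friday of June 2003: June 27, 2003.
Last Friday of July 2003: July 25, 2003.
Last Friday of August 2003: August 29, 2003.

June 27, 2003; July 25, 2003; August 29, 2003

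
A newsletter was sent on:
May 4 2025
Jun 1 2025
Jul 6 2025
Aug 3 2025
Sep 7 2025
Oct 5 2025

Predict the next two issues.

These are Sundays at 28- or 35-day spacing (28, 35, 28, 35, 28).
The pattern: 1st Sunday of the month.
1st Sunday of November 2025: Nov 2 2025.
1st Sunday of December 2025: Dec 7 2025.

Nov 2 2025, Dec 7 2025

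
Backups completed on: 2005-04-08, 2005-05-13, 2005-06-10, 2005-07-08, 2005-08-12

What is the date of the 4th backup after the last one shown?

All dates are Fridays, 35, 28, 28, 35 days apart.
Specifically, the 2nd Friday of each month.
2nd Friday of September 2005: 2005-09-09.
2nd Friday of October 2005: 2005-10-14.
2nd Friday of November 2005: 2005-11-11.
December 2005 — 2nd Friday is 2005-12-09.

2005-12-09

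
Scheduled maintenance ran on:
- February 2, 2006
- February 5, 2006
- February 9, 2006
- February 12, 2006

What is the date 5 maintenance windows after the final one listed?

March 2, 2006

Every event lands on a Thursday or Sunday (gaps cycle 3, 4, 3).
So the schedule is: every Thursday and Sunday.
The following Thursday is February 16, 2006.
Next Sunday: February 19, 2006.
Next Thursday: February 23, 2006.
Next Sunday: February 26, 2006.
Next Thursday: March 2, 2006.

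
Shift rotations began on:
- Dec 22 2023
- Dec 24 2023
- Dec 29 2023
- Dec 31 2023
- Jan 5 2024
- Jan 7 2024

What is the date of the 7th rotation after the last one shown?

Feb 2 2024

The gap pattern 2, 5, 2, 5, 2 repeats every 2 events.
These are the Fridays and Sundays of each week.
The following Friday is Jan 12 2024.
The following Sunday is Jan 14 2024.
Next Friday: Jan 19 2024.
Next Sunday: Jan 21 2024.
Next Friday: Jan 26 2024.
The following Sunday is Jan 28 2024.
Next Friday: Feb 2 2024.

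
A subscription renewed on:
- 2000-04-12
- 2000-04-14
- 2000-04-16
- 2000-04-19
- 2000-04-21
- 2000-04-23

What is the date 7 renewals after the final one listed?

2000-05-10

The gap pattern 2, 2, 3, 2, 2 repeats every 3 events.
These are the Wednesdays, Fridays and Sundays of each week.
Next Wednesday: 2000-04-26.
Next Friday: 2000-04-28.
Next Sunday: 2000-04-30.
Next Wednesday: 2000-05-03.
Next Friday: 2000-05-05.
Next Sunday: 2000-05-07.
The following Wednesday is 2000-05-10.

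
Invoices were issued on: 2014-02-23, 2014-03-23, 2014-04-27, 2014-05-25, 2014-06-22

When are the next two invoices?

2014-07-27, 2014-08-24

All dates are Sundays, 28, 35, 28, 28 days apart.
Specifically, the 4th Sunday of each month.
July 2014 — 4th Sunday is 2014-07-27.
August 2014 — 4th Sunday is 2014-08-24.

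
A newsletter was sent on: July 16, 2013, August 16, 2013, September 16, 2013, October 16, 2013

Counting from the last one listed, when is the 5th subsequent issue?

Gaps: 31, 31, 30 days — not constant. Every event is on the 16th of the month.
Pattern: the 16th of each month.
November 2013: November 16, 2013.
December 2013: December 16, 2013.
January 2014: January 16, 2014.
February 2014: February 16, 2014.
Next: March 2014 → March 16, 2014.

March 16, 2014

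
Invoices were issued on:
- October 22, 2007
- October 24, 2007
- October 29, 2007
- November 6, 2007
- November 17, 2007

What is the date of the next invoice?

The spacing grows by 3 each time: 2, 5, 8, 11 days.
Next gap: 14 days. November 17, 2007 + 14 days = December 1, 2007.

December 1, 2007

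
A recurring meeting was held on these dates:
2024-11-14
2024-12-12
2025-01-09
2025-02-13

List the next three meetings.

2025-03-13, 2025-04-10, 2025-05-08

All dates are Thursdays, 28, 28, 35 days apart.
Specifically, the 2nd Thursday of each month.
March 2025 — 2nd Thursday is 2025-03-13.
2nd Thursday of April 2025: 2025-04-10.
2nd Thursday of May 2025: 2025-05-08.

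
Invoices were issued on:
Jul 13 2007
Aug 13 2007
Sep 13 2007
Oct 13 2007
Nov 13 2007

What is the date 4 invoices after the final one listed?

Mar 13 2008

Gaps: 31, 31, 30, 31 days — not constant. Every event is on the 13th of the month.
Pattern: the 13th of each month.
December 2007: Dec 13 2007.
Next: January 2008 → Jan 13 2008.
Next: February 2008 → Feb 13 2008.
Next: March 2008 → Mar 13 2008.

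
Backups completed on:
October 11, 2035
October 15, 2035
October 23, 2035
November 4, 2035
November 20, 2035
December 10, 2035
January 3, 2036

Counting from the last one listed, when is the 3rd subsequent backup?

Gaps: 4, 8, 12, 16, 20, 24 days — each gap is 4 larger than the previous one.
Next gap: 28 days. January 3, 2036 + 28 days = January 31, 2036.
Next gap: 32 days. January 31, 2036 + 32 days = March 3, 2036.
Next gap: 36 days. March 3, 2036 + 36 days = April 8, 2036.

April 8, 2036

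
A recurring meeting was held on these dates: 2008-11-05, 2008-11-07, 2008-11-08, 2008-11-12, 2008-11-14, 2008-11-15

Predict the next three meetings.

Gaps: 2, 1, 4, 2, 1 days — not constant, but cyclic with period 3.
The events fall on every Wednesday, Friday and Saturday.
Next Wednesday: 2008-11-19.
Next Friday: 2008-11-21.
Next Saturday: 2008-11-22.

2008-11-19, 2008-11-21, 2008-11-22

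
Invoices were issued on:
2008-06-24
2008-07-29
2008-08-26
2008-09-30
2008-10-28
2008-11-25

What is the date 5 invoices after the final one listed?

Every date is a Tuesday; gaps 35, 28, 35, 28, 28 days.
Each is the last Tuesday of its month (at least one falls on the 29th or later, ruling out '4th Tuesday').
December 2008 ends with Tuesday 2008-12-30.
Last Tuesday of January 2009: 2009-01-27.
February 2009 ends with Tuesday 2009-02-24.
March 2009 ends with Tuesday 2009-03-31.
April 2009 ends with Tuesday 2009-04-28.

2009-04-28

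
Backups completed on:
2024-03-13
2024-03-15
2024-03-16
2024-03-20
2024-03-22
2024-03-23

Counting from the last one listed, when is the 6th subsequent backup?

The gap pattern 2, 1, 4, 2, 1 repeats every 3 events.
These are the Wednesdays, Fridays and Saturdays of each week.
Next Wednesday: 2024-03-27.
Next Friday: 2024-03-29.
The following Saturday is 2024-03-30.
Next Wednesday: 2024-04-03.
The following Friday is 2024-04-05.
The following Saturday is 2024-04-06.

2024-04-06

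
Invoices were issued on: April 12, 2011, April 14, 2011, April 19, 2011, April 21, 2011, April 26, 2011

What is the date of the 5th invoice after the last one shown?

Every event lands on a Tuesday or Thursday (gaps cycle 2, 5, 2, 5).
So the schedule is: every Tuesday and Thursday.
Next Thursday: April 28, 2011.
Next Tuesday: May 3, 2011.
Next Thursday: May 5, 2011.
Next Tuesday: May 10, 2011.
Next Thursday: May 12, 2011.

May 12, 2011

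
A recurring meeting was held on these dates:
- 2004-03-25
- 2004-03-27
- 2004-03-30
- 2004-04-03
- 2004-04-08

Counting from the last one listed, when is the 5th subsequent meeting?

2004-05-18

Intervals are 2, 3, 4, 5 days — an arithmetic progression with common difference 1.
Next gap: 6 days. 2004-04-08 + 6 days = 2004-04-14.
Next gap: 7 days. 2004-04-14 + 7 days = 2004-04-21.
Next gap: 8 days. 2004-04-21 + 8 days = 2004-04-29.
Next gap: 9 days. 2004-04-29 + 9 days = 2004-05-08.
Next gap: 10 days. 2004-05-08 + 10 days = 2004-05-18.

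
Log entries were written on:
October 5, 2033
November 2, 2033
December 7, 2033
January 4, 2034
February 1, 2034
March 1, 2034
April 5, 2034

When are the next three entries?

All dates are Wednesdays, 28, 35, 28, 28, 28, 35 days apart.
Specifically, the 1st Wednesday of each month.
1st Wednesday of May 2034: May 3, 2034.
1st Wednesday of June 2034: June 7, 2034.
1st Wednesday of July 2034: July 5, 2034.

May 3, 2034; June 7, 2034; July 5, 2034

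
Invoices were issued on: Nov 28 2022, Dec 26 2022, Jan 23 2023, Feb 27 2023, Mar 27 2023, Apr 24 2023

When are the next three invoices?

These are Mondays at 28- or 35-day spacing (28, 28, 35, 28, 28).
The pattern: 4th Monday of the month.
May 2023 — 4th Monday is May 22 2023.
4th Monday of June 2023: Jun 26 2023.
July 2023 — 4th Monday is Jul 24 2023.

May 22 2023, Jun 26 2023, Jul 24 2023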